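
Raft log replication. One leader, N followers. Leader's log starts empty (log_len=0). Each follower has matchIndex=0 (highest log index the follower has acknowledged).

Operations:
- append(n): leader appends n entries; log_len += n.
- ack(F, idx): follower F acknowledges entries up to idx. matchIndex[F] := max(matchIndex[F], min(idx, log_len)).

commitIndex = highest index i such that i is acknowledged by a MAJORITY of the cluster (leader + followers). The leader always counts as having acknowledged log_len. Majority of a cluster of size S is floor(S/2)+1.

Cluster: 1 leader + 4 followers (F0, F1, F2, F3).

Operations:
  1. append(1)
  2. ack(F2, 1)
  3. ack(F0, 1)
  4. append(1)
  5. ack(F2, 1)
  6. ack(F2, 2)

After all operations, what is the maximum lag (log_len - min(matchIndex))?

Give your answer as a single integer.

Op 1: append 1 -> log_len=1
Op 2: F2 acks idx 1 -> match: F0=0 F1=0 F2=1 F3=0; commitIndex=0
Op 3: F0 acks idx 1 -> match: F0=1 F1=0 F2=1 F3=0; commitIndex=1
Op 4: append 1 -> log_len=2
Op 5: F2 acks idx 1 -> match: F0=1 F1=0 F2=1 F3=0; commitIndex=1
Op 6: F2 acks idx 2 -> match: F0=1 F1=0 F2=2 F3=0; commitIndex=1

Answer: 2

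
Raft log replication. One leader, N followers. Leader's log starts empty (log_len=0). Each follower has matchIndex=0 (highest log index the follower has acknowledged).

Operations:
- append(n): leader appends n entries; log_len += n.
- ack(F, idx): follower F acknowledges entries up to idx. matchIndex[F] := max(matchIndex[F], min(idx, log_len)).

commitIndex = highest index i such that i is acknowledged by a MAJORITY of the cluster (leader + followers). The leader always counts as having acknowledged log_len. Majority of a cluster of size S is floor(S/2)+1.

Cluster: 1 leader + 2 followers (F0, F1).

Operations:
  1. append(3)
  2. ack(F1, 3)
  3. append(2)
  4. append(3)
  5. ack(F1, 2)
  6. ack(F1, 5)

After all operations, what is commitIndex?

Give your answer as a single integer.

Op 1: append 3 -> log_len=3
Op 2: F1 acks idx 3 -> match: F0=0 F1=3; commitIndex=3
Op 3: append 2 -> log_len=5
Op 4: append 3 -> log_len=8
Op 5: F1 acks idx 2 -> match: F0=0 F1=3; commitIndex=3
Op 6: F1 acks idx 5 -> match: F0=0 F1=5; commitIndex=5

Answer: 5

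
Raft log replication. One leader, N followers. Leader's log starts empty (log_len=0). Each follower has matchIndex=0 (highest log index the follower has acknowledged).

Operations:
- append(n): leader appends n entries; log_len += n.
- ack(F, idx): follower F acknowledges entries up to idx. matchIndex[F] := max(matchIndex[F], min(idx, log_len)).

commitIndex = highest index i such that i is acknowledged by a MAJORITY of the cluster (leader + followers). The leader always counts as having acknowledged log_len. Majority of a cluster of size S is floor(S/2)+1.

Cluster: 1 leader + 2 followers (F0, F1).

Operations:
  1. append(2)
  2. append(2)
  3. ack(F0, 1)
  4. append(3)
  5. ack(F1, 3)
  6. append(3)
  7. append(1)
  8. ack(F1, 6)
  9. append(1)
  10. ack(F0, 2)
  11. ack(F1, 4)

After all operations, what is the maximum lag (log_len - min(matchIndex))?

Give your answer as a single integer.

Answer: 10

Derivation:
Op 1: append 2 -> log_len=2
Op 2: append 2 -> log_len=4
Op 3: F0 acks idx 1 -> match: F0=1 F1=0; commitIndex=1
Op 4: append 3 -> log_len=7
Op 5: F1 acks idx 3 -> match: F0=1 F1=3; commitIndex=3
Op 6: append 3 -> log_len=10
Op 7: append 1 -> log_len=11
Op 8: F1 acks idx 6 -> match: F0=1 F1=6; commitIndex=6
Op 9: append 1 -> log_len=12
Op 10: F0 acks idx 2 -> match: F0=2 F1=6; commitIndex=6
Op 11: F1 acks idx 4 -> match: F0=2 F1=6; commitIndex=6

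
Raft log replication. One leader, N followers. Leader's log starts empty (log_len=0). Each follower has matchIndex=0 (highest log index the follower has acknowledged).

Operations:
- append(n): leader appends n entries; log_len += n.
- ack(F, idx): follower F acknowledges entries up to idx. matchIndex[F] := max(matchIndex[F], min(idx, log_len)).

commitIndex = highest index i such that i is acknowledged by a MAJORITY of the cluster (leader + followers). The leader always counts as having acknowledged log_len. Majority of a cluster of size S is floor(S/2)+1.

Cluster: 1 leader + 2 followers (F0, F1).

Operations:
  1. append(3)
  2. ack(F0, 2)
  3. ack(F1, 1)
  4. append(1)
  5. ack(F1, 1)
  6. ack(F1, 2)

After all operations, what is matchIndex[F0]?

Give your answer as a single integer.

Op 1: append 3 -> log_len=3
Op 2: F0 acks idx 2 -> match: F0=2 F1=0; commitIndex=2
Op 3: F1 acks idx 1 -> match: F0=2 F1=1; commitIndex=2
Op 4: append 1 -> log_len=4
Op 5: F1 acks idx 1 -> match: F0=2 F1=1; commitIndex=2
Op 6: F1 acks idx 2 -> match: F0=2 F1=2; commitIndex=2

Answer: 2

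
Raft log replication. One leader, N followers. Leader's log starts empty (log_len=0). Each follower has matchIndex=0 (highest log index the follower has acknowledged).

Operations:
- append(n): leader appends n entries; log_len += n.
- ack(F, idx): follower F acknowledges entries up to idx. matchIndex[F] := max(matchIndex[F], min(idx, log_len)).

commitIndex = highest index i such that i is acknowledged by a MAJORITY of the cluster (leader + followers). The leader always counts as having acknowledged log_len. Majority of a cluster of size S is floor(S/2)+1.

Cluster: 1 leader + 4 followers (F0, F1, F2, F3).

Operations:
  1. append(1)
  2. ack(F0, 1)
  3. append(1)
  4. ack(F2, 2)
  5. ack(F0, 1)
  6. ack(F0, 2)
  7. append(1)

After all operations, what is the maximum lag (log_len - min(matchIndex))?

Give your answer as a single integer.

Op 1: append 1 -> log_len=1
Op 2: F0 acks idx 1 -> match: F0=1 F1=0 F2=0 F3=0; commitIndex=0
Op 3: append 1 -> log_len=2
Op 4: F2 acks idx 2 -> match: F0=1 F1=0 F2=2 F3=0; commitIndex=1
Op 5: F0 acks idx 1 -> match: F0=1 F1=0 F2=2 F3=0; commitIndex=1
Op 6: F0 acks idx 2 -> match: F0=2 F1=0 F2=2 F3=0; commitIndex=2
Op 7: append 1 -> log_len=3

Answer: 3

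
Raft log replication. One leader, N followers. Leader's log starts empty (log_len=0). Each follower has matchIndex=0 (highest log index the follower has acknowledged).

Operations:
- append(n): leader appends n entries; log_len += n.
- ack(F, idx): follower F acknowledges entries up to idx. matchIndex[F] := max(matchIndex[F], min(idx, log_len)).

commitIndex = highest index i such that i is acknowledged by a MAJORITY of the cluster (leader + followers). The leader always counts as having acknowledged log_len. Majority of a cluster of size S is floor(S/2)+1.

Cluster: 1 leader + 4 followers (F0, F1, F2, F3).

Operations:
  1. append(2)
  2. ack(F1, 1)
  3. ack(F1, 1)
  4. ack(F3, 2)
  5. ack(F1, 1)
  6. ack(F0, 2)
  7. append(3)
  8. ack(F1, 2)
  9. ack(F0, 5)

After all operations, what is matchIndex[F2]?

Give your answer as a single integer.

Answer: 0

Derivation:
Op 1: append 2 -> log_len=2
Op 2: F1 acks idx 1 -> match: F0=0 F1=1 F2=0 F3=0; commitIndex=0
Op 3: F1 acks idx 1 -> match: F0=0 F1=1 F2=0 F3=0; commitIndex=0
Op 4: F3 acks idx 2 -> match: F0=0 F1=1 F2=0 F3=2; commitIndex=1
Op 5: F1 acks idx 1 -> match: F0=0 F1=1 F2=0 F3=2; commitIndex=1
Op 6: F0 acks idx 2 -> match: F0=2 F1=1 F2=0 F3=2; commitIndex=2
Op 7: append 3 -> log_len=5
Op 8: F1 acks idx 2 -> match: F0=2 F1=2 F2=0 F3=2; commitIndex=2
Op 9: F0 acks idx 5 -> match: F0=5 F1=2 F2=0 F3=2; commitIndex=2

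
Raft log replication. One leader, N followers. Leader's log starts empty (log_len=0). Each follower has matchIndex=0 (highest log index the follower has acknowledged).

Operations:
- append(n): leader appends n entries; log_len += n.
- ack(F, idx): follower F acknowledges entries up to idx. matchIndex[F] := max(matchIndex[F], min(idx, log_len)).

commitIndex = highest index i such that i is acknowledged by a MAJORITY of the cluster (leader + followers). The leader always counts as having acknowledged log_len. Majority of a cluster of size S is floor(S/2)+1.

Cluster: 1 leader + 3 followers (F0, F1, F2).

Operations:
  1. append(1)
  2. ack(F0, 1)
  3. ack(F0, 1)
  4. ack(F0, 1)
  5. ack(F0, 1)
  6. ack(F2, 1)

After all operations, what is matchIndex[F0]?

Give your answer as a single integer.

Op 1: append 1 -> log_len=1
Op 2: F0 acks idx 1 -> match: F0=1 F1=0 F2=0; commitIndex=0
Op 3: F0 acks idx 1 -> match: F0=1 F1=0 F2=0; commitIndex=0
Op 4: F0 acks idx 1 -> match: F0=1 F1=0 F2=0; commitIndex=0
Op 5: F0 acks idx 1 -> match: F0=1 F1=0 F2=0; commitIndex=0
Op 6: F2 acks idx 1 -> match: F0=1 F1=0 F2=1; commitIndex=1

Answer: 1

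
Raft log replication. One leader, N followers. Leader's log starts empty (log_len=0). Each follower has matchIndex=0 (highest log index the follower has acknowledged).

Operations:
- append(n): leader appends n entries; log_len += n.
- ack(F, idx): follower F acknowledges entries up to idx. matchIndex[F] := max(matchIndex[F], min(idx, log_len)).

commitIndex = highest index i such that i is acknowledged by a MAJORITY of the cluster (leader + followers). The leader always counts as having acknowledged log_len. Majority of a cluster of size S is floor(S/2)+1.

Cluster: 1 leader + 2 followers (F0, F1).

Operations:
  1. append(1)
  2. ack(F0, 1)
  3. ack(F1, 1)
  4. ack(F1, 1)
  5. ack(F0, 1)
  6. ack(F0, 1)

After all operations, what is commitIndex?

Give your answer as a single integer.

Answer: 1

Derivation:
Op 1: append 1 -> log_len=1
Op 2: F0 acks idx 1 -> match: F0=1 F1=0; commitIndex=1
Op 3: F1 acks idx 1 -> match: F0=1 F1=1; commitIndex=1
Op 4: F1 acks idx 1 -> match: F0=1 F1=1; commitIndex=1
Op 5: F0 acks idx 1 -> match: F0=1 F1=1; commitIndex=1
Op 6: F0 acks idx 1 -> match: F0=1 F1=1; commitIndex=1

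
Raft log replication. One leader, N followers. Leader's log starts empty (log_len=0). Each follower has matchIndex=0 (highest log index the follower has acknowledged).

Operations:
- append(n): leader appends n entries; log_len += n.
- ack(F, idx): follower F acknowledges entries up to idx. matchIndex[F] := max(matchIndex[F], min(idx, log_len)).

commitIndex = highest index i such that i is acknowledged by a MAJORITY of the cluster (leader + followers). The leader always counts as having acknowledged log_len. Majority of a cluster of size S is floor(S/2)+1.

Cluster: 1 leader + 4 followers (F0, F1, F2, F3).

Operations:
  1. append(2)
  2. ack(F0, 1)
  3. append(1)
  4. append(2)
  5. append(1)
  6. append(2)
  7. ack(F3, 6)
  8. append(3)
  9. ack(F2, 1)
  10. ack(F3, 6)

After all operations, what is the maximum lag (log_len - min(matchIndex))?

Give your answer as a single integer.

Answer: 11

Derivation:
Op 1: append 2 -> log_len=2
Op 2: F0 acks idx 1 -> match: F0=1 F1=0 F2=0 F3=0; commitIndex=0
Op 3: append 1 -> log_len=3
Op 4: append 2 -> log_len=5
Op 5: append 1 -> log_len=6
Op 6: append 2 -> log_len=8
Op 7: F3 acks idx 6 -> match: F0=1 F1=0 F2=0 F3=6; commitIndex=1
Op 8: append 3 -> log_len=11
Op 9: F2 acks idx 1 -> match: F0=1 F1=0 F2=1 F3=6; commitIndex=1
Op 10: F3 acks idx 6 -> match: F0=1 F1=0 F2=1 F3=6; commitIndex=1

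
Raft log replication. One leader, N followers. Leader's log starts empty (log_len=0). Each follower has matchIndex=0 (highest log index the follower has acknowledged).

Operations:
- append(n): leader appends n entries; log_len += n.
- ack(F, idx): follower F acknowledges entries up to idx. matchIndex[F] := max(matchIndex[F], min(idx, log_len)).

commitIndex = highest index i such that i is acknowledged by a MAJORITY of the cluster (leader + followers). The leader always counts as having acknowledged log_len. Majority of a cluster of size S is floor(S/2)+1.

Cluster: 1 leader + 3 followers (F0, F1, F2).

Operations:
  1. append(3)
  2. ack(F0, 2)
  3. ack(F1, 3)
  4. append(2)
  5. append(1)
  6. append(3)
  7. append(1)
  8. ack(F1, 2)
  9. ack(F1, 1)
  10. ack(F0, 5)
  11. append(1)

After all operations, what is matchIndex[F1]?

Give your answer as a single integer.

Op 1: append 3 -> log_len=3
Op 2: F0 acks idx 2 -> match: F0=2 F1=0 F2=0; commitIndex=0
Op 3: F1 acks idx 3 -> match: F0=2 F1=3 F2=0; commitIndex=2
Op 4: append 2 -> log_len=5
Op 5: append 1 -> log_len=6
Op 6: append 3 -> log_len=9
Op 7: append 1 -> log_len=10
Op 8: F1 acks idx 2 -> match: F0=2 F1=3 F2=0; commitIndex=2
Op 9: F1 acks idx 1 -> match: F0=2 F1=3 F2=0; commitIndex=2
Op 10: F0 acks idx 5 -> match: F0=5 F1=3 F2=0; commitIndex=3
Op 11: append 1 -> log_len=11

Answer: 3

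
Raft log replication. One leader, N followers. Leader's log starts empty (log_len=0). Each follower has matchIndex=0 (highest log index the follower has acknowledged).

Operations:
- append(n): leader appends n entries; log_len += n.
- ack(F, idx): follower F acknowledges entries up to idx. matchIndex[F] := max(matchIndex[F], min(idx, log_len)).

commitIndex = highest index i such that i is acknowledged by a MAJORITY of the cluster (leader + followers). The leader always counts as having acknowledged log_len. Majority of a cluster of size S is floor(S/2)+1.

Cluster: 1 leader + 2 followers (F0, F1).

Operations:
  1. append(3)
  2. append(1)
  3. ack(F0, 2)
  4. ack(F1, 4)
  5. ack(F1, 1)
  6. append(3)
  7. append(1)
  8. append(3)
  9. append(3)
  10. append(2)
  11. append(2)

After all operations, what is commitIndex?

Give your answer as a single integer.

Op 1: append 3 -> log_len=3
Op 2: append 1 -> log_len=4
Op 3: F0 acks idx 2 -> match: F0=2 F1=0; commitIndex=2
Op 4: F1 acks idx 4 -> match: F0=2 F1=4; commitIndex=4
Op 5: F1 acks idx 1 -> match: F0=2 F1=4; commitIndex=4
Op 6: append 3 -> log_len=7
Op 7: append 1 -> log_len=8
Op 8: append 3 -> log_len=11
Op 9: append 3 -> log_len=14
Op 10: append 2 -> log_len=16
Op 11: append 2 -> log_len=18

Answer: 4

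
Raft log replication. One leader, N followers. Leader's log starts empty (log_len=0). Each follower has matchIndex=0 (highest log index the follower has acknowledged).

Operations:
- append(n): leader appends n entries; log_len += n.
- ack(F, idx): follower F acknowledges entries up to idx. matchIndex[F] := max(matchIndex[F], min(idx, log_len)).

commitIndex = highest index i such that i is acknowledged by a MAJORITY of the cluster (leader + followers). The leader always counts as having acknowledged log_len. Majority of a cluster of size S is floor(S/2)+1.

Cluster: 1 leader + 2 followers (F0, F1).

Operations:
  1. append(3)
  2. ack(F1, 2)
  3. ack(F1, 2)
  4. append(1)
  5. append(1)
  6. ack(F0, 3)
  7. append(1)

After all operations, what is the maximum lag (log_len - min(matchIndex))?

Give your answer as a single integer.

Op 1: append 3 -> log_len=3
Op 2: F1 acks idx 2 -> match: F0=0 F1=2; commitIndex=2
Op 3: F1 acks idx 2 -> match: F0=0 F1=2; commitIndex=2
Op 4: append 1 -> log_len=4
Op 5: append 1 -> log_len=5
Op 6: F0 acks idx 3 -> match: F0=3 F1=2; commitIndex=3
Op 7: append 1 -> log_len=6

Answer: 4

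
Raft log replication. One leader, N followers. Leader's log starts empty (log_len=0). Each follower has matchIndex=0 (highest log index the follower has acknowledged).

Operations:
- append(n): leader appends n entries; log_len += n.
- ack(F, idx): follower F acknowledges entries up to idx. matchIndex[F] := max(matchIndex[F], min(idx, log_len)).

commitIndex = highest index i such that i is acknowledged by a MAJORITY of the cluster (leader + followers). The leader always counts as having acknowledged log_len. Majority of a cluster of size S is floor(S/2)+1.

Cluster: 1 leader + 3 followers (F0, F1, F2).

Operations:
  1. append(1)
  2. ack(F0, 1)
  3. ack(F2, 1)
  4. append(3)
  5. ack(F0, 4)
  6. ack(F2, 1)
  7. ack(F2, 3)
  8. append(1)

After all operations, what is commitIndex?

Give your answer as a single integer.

Op 1: append 1 -> log_len=1
Op 2: F0 acks idx 1 -> match: F0=1 F1=0 F2=0; commitIndex=0
Op 3: F2 acks idx 1 -> match: F0=1 F1=0 F2=1; commitIndex=1
Op 4: append 3 -> log_len=4
Op 5: F0 acks idx 4 -> match: F0=4 F1=0 F2=1; commitIndex=1
Op 6: F2 acks idx 1 -> match: F0=4 F1=0 F2=1; commitIndex=1
Op 7: F2 acks idx 3 -> match: F0=4 F1=0 F2=3; commitIndex=3
Op 8: append 1 -> log_len=5

Answer: 3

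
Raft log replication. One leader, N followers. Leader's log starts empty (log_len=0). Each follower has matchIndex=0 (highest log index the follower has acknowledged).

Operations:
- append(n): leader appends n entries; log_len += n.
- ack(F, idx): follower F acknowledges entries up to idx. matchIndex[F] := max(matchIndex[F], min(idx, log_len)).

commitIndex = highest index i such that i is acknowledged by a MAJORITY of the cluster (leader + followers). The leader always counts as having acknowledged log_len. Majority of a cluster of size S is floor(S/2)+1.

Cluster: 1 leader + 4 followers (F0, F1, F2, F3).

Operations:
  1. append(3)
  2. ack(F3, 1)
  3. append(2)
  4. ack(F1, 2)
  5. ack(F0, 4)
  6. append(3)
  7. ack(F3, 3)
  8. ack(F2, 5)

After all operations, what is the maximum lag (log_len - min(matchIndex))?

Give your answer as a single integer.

Op 1: append 3 -> log_len=3
Op 2: F3 acks idx 1 -> match: F0=0 F1=0 F2=0 F3=1; commitIndex=0
Op 3: append 2 -> log_len=5
Op 4: F1 acks idx 2 -> match: F0=0 F1=2 F2=0 F3=1; commitIndex=1
Op 5: F0 acks idx 4 -> match: F0=4 F1=2 F2=0 F3=1; commitIndex=2
Op 6: append 3 -> log_len=8
Op 7: F3 acks idx 3 -> match: F0=4 F1=2 F2=0 F3=3; commitIndex=3
Op 8: F2 acks idx 5 -> match: F0=4 F1=2 F2=5 F3=3; commitIndex=4

Answer: 6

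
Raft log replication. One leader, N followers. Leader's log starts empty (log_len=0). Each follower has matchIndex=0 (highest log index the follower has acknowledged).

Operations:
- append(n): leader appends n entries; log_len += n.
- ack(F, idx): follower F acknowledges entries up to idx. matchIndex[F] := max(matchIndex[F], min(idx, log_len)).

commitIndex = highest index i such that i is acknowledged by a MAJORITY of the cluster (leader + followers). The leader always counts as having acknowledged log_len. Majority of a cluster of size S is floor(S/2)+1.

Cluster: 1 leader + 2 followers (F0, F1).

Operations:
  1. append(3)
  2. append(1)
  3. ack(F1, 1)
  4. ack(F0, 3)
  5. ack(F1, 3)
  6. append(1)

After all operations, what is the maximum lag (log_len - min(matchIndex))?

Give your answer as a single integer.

Op 1: append 3 -> log_len=3
Op 2: append 1 -> log_len=4
Op 3: F1 acks idx 1 -> match: F0=0 F1=1; commitIndex=1
Op 4: F0 acks idx 3 -> match: F0=3 F1=1; commitIndex=3
Op 5: F1 acks idx 3 -> match: F0=3 F1=3; commitIndex=3
Op 6: append 1 -> log_len=5

Answer: 2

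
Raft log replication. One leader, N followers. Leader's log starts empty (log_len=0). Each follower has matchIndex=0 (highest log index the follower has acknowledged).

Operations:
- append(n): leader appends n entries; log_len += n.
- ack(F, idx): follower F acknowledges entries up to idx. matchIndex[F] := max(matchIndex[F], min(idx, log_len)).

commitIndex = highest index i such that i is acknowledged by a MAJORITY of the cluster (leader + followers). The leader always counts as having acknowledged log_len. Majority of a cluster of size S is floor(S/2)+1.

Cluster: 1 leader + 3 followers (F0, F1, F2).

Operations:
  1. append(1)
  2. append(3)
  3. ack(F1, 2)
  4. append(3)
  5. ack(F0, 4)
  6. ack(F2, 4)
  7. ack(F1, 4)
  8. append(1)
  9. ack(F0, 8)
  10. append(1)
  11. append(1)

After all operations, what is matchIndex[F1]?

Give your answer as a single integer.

Op 1: append 1 -> log_len=1
Op 2: append 3 -> log_len=4
Op 3: F1 acks idx 2 -> match: F0=0 F1=2 F2=0; commitIndex=0
Op 4: append 3 -> log_len=7
Op 5: F0 acks idx 4 -> match: F0=4 F1=2 F2=0; commitIndex=2
Op 6: F2 acks idx 4 -> match: F0=4 F1=2 F2=4; commitIndex=4
Op 7: F1 acks idx 4 -> match: F0=4 F1=4 F2=4; commitIndex=4
Op 8: append 1 -> log_len=8
Op 9: F0 acks idx 8 -> match: F0=8 F1=4 F2=4; commitIndex=4
Op 10: append 1 -> log_len=9
Op 11: append 1 -> log_len=10

Answer: 4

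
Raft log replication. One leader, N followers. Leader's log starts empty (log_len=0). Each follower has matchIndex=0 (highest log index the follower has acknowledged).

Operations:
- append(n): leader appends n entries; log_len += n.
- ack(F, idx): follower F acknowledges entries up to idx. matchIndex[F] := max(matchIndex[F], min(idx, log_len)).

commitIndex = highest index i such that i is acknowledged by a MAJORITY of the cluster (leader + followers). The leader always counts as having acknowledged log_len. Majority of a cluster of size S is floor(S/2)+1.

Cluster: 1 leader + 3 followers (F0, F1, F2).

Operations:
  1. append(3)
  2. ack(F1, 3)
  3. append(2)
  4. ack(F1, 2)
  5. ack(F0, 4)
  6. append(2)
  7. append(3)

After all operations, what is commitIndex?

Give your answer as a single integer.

Answer: 3

Derivation:
Op 1: append 3 -> log_len=3
Op 2: F1 acks idx 3 -> match: F0=0 F1=3 F2=0; commitIndex=0
Op 3: append 2 -> log_len=5
Op 4: F1 acks idx 2 -> match: F0=0 F1=3 F2=0; commitIndex=0
Op 5: F0 acks idx 4 -> match: F0=4 F1=3 F2=0; commitIndex=3
Op 6: append 2 -> log_len=7
Op 7: append 3 -> log_len=10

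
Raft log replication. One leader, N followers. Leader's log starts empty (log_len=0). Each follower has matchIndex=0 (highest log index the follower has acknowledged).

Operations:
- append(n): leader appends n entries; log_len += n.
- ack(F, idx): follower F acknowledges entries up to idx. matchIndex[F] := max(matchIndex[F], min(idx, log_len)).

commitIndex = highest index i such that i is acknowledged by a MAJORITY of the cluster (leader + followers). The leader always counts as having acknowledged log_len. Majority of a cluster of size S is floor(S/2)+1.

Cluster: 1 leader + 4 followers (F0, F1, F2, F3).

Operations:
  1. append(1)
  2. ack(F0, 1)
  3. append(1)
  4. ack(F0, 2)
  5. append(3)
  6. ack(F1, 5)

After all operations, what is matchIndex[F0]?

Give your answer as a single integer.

Answer: 2

Derivation:
Op 1: append 1 -> log_len=1
Op 2: F0 acks idx 1 -> match: F0=1 F1=0 F2=0 F3=0; commitIndex=0
Op 3: append 1 -> log_len=2
Op 4: F0 acks idx 2 -> match: F0=2 F1=0 F2=0 F3=0; commitIndex=0
Op 5: append 3 -> log_len=5
Op 6: F1 acks idx 5 -> match: F0=2 F1=5 F2=0 F3=0; commitIndex=2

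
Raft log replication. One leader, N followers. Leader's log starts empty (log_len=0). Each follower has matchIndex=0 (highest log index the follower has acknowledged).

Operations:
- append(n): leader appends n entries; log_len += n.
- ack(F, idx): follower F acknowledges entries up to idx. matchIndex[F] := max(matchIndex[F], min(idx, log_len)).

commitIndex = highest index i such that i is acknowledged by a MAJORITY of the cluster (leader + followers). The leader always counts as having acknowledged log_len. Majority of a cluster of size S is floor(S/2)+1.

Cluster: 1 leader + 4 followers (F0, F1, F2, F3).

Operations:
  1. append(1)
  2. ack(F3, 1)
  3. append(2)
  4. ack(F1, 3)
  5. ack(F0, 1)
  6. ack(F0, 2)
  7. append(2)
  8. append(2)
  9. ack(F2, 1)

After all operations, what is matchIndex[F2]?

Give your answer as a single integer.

Op 1: append 1 -> log_len=1
Op 2: F3 acks idx 1 -> match: F0=0 F1=0 F2=0 F3=1; commitIndex=0
Op 3: append 2 -> log_len=3
Op 4: F1 acks idx 3 -> match: F0=0 F1=3 F2=0 F3=1; commitIndex=1
Op 5: F0 acks idx 1 -> match: F0=1 F1=3 F2=0 F3=1; commitIndex=1
Op 6: F0 acks idx 2 -> match: F0=2 F1=3 F2=0 F3=1; commitIndex=2
Op 7: append 2 -> log_len=5
Op 8: append 2 -> log_len=7
Op 9: F2 acks idx 1 -> match: F0=2 F1=3 F2=1 F3=1; commitIndex=2

Answer: 1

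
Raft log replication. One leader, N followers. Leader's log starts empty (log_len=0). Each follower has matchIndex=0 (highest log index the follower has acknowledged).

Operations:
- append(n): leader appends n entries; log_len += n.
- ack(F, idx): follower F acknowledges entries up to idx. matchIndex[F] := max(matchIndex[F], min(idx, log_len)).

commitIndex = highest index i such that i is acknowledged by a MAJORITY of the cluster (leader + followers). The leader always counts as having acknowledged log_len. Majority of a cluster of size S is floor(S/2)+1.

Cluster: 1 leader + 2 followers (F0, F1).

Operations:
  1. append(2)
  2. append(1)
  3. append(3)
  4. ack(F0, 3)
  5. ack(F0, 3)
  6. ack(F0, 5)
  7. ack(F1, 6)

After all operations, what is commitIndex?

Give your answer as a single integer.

Answer: 6

Derivation:
Op 1: append 2 -> log_len=2
Op 2: append 1 -> log_len=3
Op 3: append 3 -> log_len=6
Op 4: F0 acks idx 3 -> match: F0=3 F1=0; commitIndex=3
Op 5: F0 acks idx 3 -> match: F0=3 F1=0; commitIndex=3
Op 6: F0 acks idx 5 -> match: F0=5 F1=0; commitIndex=5
Op 7: F1 acks idx 6 -> match: F0=5 F1=6; commitIndex=6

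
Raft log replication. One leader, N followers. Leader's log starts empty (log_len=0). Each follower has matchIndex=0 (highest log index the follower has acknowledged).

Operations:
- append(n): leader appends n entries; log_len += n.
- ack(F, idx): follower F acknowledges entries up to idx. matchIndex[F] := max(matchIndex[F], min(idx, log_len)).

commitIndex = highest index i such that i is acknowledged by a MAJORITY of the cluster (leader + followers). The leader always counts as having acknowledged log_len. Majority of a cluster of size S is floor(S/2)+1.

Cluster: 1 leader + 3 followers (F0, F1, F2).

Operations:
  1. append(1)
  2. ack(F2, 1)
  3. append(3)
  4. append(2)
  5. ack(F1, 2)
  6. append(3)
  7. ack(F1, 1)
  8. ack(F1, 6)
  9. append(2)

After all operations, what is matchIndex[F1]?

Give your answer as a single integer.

Op 1: append 1 -> log_len=1
Op 2: F2 acks idx 1 -> match: F0=0 F1=0 F2=1; commitIndex=0
Op 3: append 3 -> log_len=4
Op 4: append 2 -> log_len=6
Op 5: F1 acks idx 2 -> match: F0=0 F1=2 F2=1; commitIndex=1
Op 6: append 3 -> log_len=9
Op 7: F1 acks idx 1 -> match: F0=0 F1=2 F2=1; commitIndex=1
Op 8: F1 acks idx 6 -> match: F0=0 F1=6 F2=1; commitIndex=1
Op 9: append 2 -> log_len=11

Answer: 6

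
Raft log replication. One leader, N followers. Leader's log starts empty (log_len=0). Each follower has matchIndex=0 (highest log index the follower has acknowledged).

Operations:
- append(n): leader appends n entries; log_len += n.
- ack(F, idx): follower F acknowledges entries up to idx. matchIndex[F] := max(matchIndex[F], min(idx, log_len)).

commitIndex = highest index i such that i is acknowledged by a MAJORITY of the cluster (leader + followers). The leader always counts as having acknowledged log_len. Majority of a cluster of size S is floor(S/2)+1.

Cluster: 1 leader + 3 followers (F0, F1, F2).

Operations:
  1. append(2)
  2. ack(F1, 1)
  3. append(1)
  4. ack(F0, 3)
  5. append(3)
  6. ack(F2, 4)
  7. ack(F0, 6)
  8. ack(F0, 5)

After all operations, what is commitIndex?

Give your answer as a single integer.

Answer: 4

Derivation:
Op 1: append 2 -> log_len=2
Op 2: F1 acks idx 1 -> match: F0=0 F1=1 F2=0; commitIndex=0
Op 3: append 1 -> log_len=3
Op 4: F0 acks idx 3 -> match: F0=3 F1=1 F2=0; commitIndex=1
Op 5: append 3 -> log_len=6
Op 6: F2 acks idx 4 -> match: F0=3 F1=1 F2=4; commitIndex=3
Op 7: F0 acks idx 6 -> match: F0=6 F1=1 F2=4; commitIndex=4
Op 8: F0 acks idx 5 -> match: F0=6 F1=1 F2=4; commitIndex=4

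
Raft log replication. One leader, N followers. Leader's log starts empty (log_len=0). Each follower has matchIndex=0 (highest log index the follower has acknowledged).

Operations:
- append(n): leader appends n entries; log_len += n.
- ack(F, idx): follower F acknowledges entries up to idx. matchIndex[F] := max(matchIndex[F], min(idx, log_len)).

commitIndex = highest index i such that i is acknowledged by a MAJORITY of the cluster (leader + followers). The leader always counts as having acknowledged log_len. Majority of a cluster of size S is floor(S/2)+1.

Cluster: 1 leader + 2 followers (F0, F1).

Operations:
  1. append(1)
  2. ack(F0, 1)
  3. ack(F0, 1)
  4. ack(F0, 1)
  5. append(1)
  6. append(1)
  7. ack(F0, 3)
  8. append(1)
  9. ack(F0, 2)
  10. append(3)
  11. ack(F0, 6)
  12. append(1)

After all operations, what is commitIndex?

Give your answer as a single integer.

Op 1: append 1 -> log_len=1
Op 2: F0 acks idx 1 -> match: F0=1 F1=0; commitIndex=1
Op 3: F0 acks idx 1 -> match: F0=1 F1=0; commitIndex=1
Op 4: F0 acks idx 1 -> match: F0=1 F1=0; commitIndex=1
Op 5: append 1 -> log_len=2
Op 6: append 1 -> log_len=3
Op 7: F0 acks idx 3 -> match: F0=3 F1=0; commitIndex=3
Op 8: append 1 -> log_len=4
Op 9: F0 acks idx 2 -> match: F0=3 F1=0; commitIndex=3
Op 10: append 3 -> log_len=7
Op 11: F0 acks idx 6 -> match: F0=6 F1=0; commitIndex=6
Op 12: append 1 -> log_len=8

Answer: 6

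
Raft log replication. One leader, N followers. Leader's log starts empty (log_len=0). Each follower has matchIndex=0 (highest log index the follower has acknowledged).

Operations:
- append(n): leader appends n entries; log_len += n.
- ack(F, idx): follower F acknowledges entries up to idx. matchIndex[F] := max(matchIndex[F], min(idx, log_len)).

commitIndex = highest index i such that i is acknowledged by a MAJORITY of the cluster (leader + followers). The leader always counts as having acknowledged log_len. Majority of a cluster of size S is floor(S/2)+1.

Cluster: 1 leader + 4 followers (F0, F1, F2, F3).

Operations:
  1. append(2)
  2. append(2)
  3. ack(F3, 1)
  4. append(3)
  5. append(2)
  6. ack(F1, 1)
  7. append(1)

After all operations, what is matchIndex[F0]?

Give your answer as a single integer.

Op 1: append 2 -> log_len=2
Op 2: append 2 -> log_len=4
Op 3: F3 acks idx 1 -> match: F0=0 F1=0 F2=0 F3=1; commitIndex=0
Op 4: append 3 -> log_len=7
Op 5: append 2 -> log_len=9
Op 6: F1 acks idx 1 -> match: F0=0 F1=1 F2=0 F3=1; commitIndex=1
Op 7: append 1 -> log_len=10

Answer: 0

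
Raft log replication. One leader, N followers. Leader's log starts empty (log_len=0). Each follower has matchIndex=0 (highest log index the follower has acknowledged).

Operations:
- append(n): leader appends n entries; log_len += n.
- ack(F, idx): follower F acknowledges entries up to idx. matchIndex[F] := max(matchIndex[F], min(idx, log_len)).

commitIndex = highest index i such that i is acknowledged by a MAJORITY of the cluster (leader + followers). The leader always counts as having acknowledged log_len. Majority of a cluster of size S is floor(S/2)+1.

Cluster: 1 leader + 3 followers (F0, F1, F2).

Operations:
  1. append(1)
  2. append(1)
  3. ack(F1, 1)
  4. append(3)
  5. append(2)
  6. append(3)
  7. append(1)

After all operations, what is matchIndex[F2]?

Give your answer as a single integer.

Answer: 0

Derivation:
Op 1: append 1 -> log_len=1
Op 2: append 1 -> log_len=2
Op 3: F1 acks idx 1 -> match: F0=0 F1=1 F2=0; commitIndex=0
Op 4: append 3 -> log_len=5
Op 5: append 2 -> log_len=7
Op 6: append 3 -> log_len=10
Op 7: append 1 -> log_len=11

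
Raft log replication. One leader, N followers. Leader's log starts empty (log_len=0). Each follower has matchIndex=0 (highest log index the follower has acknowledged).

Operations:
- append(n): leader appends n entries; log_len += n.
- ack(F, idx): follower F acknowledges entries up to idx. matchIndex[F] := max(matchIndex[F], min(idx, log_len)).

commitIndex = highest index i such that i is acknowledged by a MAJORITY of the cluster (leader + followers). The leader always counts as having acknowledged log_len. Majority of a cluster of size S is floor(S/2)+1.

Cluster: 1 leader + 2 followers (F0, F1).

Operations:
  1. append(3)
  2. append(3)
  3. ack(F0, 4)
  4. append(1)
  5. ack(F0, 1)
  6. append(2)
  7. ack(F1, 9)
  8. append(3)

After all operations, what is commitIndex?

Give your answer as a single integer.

Op 1: append 3 -> log_len=3
Op 2: append 3 -> log_len=6
Op 3: F0 acks idx 4 -> match: F0=4 F1=0; commitIndex=4
Op 4: append 1 -> log_len=7
Op 5: F0 acks idx 1 -> match: F0=4 F1=0; commitIndex=4
Op 6: append 2 -> log_len=9
Op 7: F1 acks idx 9 -> match: F0=4 F1=9; commitIndex=9
Op 8: append 3 -> log_len=12

Answer: 9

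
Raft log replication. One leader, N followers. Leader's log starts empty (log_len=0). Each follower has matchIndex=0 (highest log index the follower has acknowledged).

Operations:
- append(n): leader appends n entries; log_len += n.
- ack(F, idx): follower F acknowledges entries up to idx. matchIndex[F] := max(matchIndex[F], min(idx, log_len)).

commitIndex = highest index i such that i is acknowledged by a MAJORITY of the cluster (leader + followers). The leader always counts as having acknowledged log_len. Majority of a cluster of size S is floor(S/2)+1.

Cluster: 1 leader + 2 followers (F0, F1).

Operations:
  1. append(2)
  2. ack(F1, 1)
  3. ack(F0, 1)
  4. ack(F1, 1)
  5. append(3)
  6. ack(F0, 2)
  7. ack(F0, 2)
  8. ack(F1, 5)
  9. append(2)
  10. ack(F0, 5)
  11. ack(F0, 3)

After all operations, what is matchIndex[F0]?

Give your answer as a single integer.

Answer: 5

Derivation:
Op 1: append 2 -> log_len=2
Op 2: F1 acks idx 1 -> match: F0=0 F1=1; commitIndex=1
Op 3: F0 acks idx 1 -> match: F0=1 F1=1; commitIndex=1
Op 4: F1 acks idx 1 -> match: F0=1 F1=1; commitIndex=1
Op 5: append 3 -> log_len=5
Op 6: F0 acks idx 2 -> match: F0=2 F1=1; commitIndex=2
Op 7: F0 acks idx 2 -> match: F0=2 F1=1; commitIndex=2
Op 8: F1 acks idx 5 -> match: F0=2 F1=5; commitIndex=5
Op 9: append 2 -> log_len=7
Op 10: F0 acks idx 5 -> match: F0=5 F1=5; commitIndex=5
Op 11: F0 acks idx 3 -> match: F0=5 F1=5; commitIndex=5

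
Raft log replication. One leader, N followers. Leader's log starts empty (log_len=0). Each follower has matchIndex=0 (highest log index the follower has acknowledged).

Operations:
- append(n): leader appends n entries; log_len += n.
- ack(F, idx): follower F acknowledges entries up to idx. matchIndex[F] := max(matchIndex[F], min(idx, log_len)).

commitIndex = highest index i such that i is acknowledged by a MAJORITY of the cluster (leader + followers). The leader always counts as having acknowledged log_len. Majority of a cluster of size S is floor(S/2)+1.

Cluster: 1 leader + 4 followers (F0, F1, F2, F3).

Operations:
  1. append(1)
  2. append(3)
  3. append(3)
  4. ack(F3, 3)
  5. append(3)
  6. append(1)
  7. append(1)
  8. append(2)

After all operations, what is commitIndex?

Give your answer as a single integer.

Op 1: append 1 -> log_len=1
Op 2: append 3 -> log_len=4
Op 3: append 3 -> log_len=7
Op 4: F3 acks idx 3 -> match: F0=0 F1=0 F2=0 F3=3; commitIndex=0
Op 5: append 3 -> log_len=10
Op 6: append 1 -> log_len=11
Op 7: append 1 -> log_len=12
Op 8: append 2 -> log_len=14

Answer: 0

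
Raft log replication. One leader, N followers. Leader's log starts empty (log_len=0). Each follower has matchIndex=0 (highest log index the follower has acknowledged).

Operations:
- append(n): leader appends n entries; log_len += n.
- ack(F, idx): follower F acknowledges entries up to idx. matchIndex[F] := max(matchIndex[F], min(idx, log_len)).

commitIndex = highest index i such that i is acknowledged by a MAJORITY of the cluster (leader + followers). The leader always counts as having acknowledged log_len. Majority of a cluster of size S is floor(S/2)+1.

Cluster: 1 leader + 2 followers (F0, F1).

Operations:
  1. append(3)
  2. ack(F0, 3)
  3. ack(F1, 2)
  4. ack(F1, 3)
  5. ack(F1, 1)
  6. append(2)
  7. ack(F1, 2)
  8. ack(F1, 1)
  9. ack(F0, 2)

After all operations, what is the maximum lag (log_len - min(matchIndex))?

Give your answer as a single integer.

Op 1: append 3 -> log_len=3
Op 2: F0 acks idx 3 -> match: F0=3 F1=0; commitIndex=3
Op 3: F1 acks idx 2 -> match: F0=3 F1=2; commitIndex=3
Op 4: F1 acks idx 3 -> match: F0=3 F1=3; commitIndex=3
Op 5: F1 acks idx 1 -> match: F0=3 F1=3; commitIndex=3
Op 6: append 2 -> log_len=5
Op 7: F1 acks idx 2 -> match: F0=3 F1=3; commitIndex=3
Op 8: F1 acks idx 1 -> match: F0=3 F1=3; commitIndex=3
Op 9: F0 acks idx 2 -> match: F0=3 F1=3; commitIndex=3

Answer: 2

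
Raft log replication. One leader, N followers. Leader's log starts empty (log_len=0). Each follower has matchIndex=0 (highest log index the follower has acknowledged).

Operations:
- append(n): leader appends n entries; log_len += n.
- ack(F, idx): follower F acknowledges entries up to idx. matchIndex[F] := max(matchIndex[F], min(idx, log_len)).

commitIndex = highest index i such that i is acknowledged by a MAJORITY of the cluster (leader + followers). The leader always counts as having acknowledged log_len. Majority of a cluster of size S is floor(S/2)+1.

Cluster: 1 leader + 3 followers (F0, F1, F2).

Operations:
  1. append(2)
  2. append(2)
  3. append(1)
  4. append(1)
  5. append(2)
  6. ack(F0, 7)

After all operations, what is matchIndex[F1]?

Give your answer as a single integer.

Answer: 0

Derivation:
Op 1: append 2 -> log_len=2
Op 2: append 2 -> log_len=4
Op 3: append 1 -> log_len=5
Op 4: append 1 -> log_len=6
Op 5: append 2 -> log_len=8
Op 6: F0 acks idx 7 -> match: F0=7 F1=0 F2=0; commitIndex=0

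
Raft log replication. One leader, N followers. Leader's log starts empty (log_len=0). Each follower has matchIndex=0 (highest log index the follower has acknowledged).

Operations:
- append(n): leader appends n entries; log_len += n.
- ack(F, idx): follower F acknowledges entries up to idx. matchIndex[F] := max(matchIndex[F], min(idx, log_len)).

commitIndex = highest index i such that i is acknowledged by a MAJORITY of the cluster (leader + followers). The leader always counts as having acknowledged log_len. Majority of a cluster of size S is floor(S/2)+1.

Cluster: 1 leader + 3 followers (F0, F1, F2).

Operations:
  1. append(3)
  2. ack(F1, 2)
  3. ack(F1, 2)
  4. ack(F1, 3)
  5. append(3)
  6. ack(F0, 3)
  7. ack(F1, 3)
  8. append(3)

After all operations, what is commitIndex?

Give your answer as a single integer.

Op 1: append 3 -> log_len=3
Op 2: F1 acks idx 2 -> match: F0=0 F1=2 F2=0; commitIndex=0
Op 3: F1 acks idx 2 -> match: F0=0 F1=2 F2=0; commitIndex=0
Op 4: F1 acks idx 3 -> match: F0=0 F1=3 F2=0; commitIndex=0
Op 5: append 3 -> log_len=6
Op 6: F0 acks idx 3 -> match: F0=3 F1=3 F2=0; commitIndex=3
Op 7: F1 acks idx 3 -> match: F0=3 F1=3 F2=0; commitIndex=3
Op 8: append 3 -> log_len=9

Answer: 3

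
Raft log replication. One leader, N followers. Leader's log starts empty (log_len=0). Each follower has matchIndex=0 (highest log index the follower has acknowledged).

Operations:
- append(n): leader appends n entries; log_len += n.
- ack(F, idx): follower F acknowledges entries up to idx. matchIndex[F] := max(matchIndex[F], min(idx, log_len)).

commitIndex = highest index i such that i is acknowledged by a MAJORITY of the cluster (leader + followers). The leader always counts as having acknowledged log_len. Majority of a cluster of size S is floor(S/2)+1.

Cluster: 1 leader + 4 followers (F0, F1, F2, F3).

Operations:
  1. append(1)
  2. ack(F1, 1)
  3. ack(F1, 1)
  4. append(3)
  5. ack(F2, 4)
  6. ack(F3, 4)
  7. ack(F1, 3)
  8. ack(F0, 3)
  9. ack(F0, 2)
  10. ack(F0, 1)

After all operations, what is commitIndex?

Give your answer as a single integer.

Op 1: append 1 -> log_len=1
Op 2: F1 acks idx 1 -> match: F0=0 F1=1 F2=0 F3=0; commitIndex=0
Op 3: F1 acks idx 1 -> match: F0=0 F1=1 F2=0 F3=0; commitIndex=0
Op 4: append 3 -> log_len=4
Op 5: F2 acks idx 4 -> match: F0=0 F1=1 F2=4 F3=0; commitIndex=1
Op 6: F3 acks idx 4 -> match: F0=0 F1=1 F2=4 F3=4; commitIndex=4
Op 7: F1 acks idx 3 -> match: F0=0 F1=3 F2=4 F3=4; commitIndex=4
Op 8: F0 acks idx 3 -> match: F0=3 F1=3 F2=4 F3=4; commitIndex=4
Op 9: F0 acks idx 2 -> match: F0=3 F1=3 F2=4 F3=4; commitIndex=4
Op 10: F0 acks idx 1 -> match: F0=3 F1=3 F2=4 F3=4; commitIndex=4

Answer: 4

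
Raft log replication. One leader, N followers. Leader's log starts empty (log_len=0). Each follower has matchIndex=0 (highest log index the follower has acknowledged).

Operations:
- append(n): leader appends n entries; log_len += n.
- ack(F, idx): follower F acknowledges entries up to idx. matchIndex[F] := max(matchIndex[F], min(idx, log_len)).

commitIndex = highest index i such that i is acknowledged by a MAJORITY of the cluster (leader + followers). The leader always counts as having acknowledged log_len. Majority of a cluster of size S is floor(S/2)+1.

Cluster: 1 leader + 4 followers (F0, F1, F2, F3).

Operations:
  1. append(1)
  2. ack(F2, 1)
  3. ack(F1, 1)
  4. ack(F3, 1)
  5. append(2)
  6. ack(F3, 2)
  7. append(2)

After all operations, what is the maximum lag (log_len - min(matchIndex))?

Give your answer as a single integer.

Answer: 5

Derivation:
Op 1: append 1 -> log_len=1
Op 2: F2 acks idx 1 -> match: F0=0 F1=0 F2=1 F3=0; commitIndex=0
Op 3: F1 acks idx 1 -> match: F0=0 F1=1 F2=1 F3=0; commitIndex=1
Op 4: F3 acks idx 1 -> match: F0=0 F1=1 F2=1 F3=1; commitIndex=1
Op 5: append 2 -> log_len=3
Op 6: F3 acks idx 2 -> match: F0=0 F1=1 F2=1 F3=2; commitIndex=1
Op 7: append 2 -> log_len=5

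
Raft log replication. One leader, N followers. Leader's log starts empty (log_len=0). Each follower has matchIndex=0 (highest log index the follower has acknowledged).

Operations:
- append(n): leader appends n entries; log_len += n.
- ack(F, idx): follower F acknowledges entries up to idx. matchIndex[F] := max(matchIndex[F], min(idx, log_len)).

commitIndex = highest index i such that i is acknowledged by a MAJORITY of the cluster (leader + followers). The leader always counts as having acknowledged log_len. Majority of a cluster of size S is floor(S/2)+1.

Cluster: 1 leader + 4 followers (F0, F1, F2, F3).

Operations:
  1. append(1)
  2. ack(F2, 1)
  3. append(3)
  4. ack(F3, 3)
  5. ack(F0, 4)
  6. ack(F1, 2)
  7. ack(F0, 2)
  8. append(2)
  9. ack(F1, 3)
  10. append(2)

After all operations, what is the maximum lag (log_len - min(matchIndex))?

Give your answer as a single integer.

Answer: 7

Derivation:
Op 1: append 1 -> log_len=1
Op 2: F2 acks idx 1 -> match: F0=0 F1=0 F2=1 F3=0; commitIndex=0
Op 3: append 3 -> log_len=4
Op 4: F3 acks idx 3 -> match: F0=0 F1=0 F2=1 F3=3; commitIndex=1
Op 5: F0 acks idx 4 -> match: F0=4 F1=0 F2=1 F3=3; commitIndex=3
Op 6: F1 acks idx 2 -> match: F0=4 F1=2 F2=1 F3=3; commitIndex=3
Op 7: F0 acks idx 2 -> match: F0=4 F1=2 F2=1 F3=3; commitIndex=3
Op 8: append 2 -> log_len=6
Op 9: F1 acks idx 3 -> match: F0=4 F1=3 F2=1 F3=3; commitIndex=3
Op 10: append 2 -> log_len=8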